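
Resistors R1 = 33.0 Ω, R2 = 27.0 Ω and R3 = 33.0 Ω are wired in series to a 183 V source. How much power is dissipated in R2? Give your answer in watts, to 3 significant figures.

The current is common to all series resistors; compute it, then apply P = I²R for the target.
R_total = 33.0 + 27.0 + 33.0 = 93.00 Ω
I = V / R_total = 183 / 93.00 = 1.968 A
P_R2 = I² × R2 = (1.968)² × 27.0 = 104.5 W

105 W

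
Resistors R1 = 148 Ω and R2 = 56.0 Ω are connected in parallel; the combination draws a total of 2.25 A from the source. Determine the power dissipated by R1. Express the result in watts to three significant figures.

56.5 W

Parallel branches share V, not I — compute V via R_eq, then use V²/R for the target branch.
1/R_eq = 1/148 + 1/56.0 ⇒ R_eq = 40.63 Ω
V = I_total × R_eq = 2.250 × 40.63 = 91.41 V
P_R1 = V² / R1 = (91.41)² / 148 = 56.46 W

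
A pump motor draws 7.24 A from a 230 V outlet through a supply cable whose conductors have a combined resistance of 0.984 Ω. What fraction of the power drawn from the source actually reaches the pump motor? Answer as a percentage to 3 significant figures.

The supply cable carries the full 7.24 A.
P_line = I² R_line = (7.240)² × 0.984 = 51.58 W
P_source = V I = 230 × 7.240 = 1665 W; P_load = 1614 W
η = P_load / P_source = 1614 / 1665 = 0.9690

96.9 %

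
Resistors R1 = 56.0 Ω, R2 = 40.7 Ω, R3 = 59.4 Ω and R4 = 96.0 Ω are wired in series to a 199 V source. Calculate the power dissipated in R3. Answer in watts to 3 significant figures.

37.0 W

Since the resistors are in series they all carry the loop current I = V/R_total; the power in any one is I²R.
R_total = 56.0 + 40.7 + 59.4 + 96.0 = 252.1 Ω
I = V / R_total = 199 / 252.1 = 0.7894 A
P_R3 = I² × R3 = (0.7894)² × 59.4 = 37.01 W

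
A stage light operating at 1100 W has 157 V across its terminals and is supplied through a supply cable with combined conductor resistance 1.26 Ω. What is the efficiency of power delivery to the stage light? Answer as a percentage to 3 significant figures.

94.7 %

I = P / V = 1100 / 157 = 7.006 A through the supply cable.
P_line = I² R_line = (7.006)² × 1.26 = 61.85 W
P_source = P_load + P_line = 1100 + 61.85 = 1162 W
η = P_load / P_source = 1100 / 1162 = 0.9468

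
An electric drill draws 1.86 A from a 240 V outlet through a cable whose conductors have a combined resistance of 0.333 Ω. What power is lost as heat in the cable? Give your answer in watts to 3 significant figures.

1.15 W

The cable is a series resistance carrying the load current; its dissipation is I²R_line.
The cable carries the full 1.86 A.
P_line = I² R_line = (1.860)² × 0.333 = 1.152 W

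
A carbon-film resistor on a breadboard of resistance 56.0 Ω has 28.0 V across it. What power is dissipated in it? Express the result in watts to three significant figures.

14.0 W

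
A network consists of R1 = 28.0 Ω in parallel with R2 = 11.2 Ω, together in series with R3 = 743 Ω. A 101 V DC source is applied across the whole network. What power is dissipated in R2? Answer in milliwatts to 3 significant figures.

Collapse the R1‖R2 pair into one equivalent R_p; then R_p and R3 form a series string.
R_p = (28.0×11.2)/(28.0+11.2) = 8.000 Ω
R_total = R_p + 743 = 8.000 + 743 = 751.0 Ω
I = V / R_total = 101 / 751.0 = 0.1345 A
Voltage across the parallel pair: V_p = I × R_p = 0.1345 × 8.000 = 1.076 V
Use P = V²/R for R2 with V = V_p.
P_R2 = (1.076)² / 11.2 = 0.1034 W

103 mW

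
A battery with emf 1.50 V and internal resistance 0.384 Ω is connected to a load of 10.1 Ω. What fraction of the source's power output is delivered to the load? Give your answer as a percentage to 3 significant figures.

96.3 %

η = P_load/(P_load+P_int) = I²R/(I²R+I²r) = R/(R+r) — the I² cancels for series elements.
η = R / (R + r) = 10.1 / (10.1 + 0.384) = 0.9634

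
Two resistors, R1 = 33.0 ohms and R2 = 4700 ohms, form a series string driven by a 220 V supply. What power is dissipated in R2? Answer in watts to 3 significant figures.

10.2 W

The current is common to all series resistors; compute it, then apply P = I²R for the target.
R_total = 33.0 + 4700 = 4733 Ω
I = V / R_total = 220 / 4733 = 0.04648 A
P_R2 = I² × R2 = (0.04648)² × 4700 = 10.15 W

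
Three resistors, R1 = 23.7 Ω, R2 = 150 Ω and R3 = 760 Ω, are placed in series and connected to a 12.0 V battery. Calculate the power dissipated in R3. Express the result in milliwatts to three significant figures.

Every series element carries the same I. Get I from the total resistance, then P = I² × R3.
R_total = 23.7 + 150 + 760 = 933.7 Ω
I = V / R_total = 12.0 / 933.7 = 0.01285 A
P_R3 = I² × R3 = (0.01285)² × 760 = 0.1255 W

126 mW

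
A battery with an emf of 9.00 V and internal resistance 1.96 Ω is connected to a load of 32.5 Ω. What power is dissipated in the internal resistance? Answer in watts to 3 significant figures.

Internal loss is I²r, with I set by the total series resistance r+R.
I = ε / (r + R) = 9.00 / (1.96 + 32.5) = 0.2612 A
P_int = I² r = (0.2612)² × 1.96 = 0.1337 W

0.134 W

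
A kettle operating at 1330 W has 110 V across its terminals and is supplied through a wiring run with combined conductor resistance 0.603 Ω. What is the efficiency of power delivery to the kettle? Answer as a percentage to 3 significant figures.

93.8 %

I = P / V = 1330 / 110 = 12.09 A through the wiring run.
P_line = I² R_line = (12.09)² × 0.603 = 88.15 W
P_source = P_load + P_line = 1330 + 88.15 = 1418 W
η = P_load / P_source = 1330 / 1418 = 0.9378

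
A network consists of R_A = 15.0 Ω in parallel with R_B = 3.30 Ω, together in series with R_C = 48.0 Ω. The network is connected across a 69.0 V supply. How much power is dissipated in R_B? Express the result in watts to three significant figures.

Reduce the parallel combination to a single R_p; the circuit then becomes R_p in series with the remaining resistor.
R_p = (15.0×3.30)/(15.0+3.30) = 2.705 Ω
R_total = R_p + 48.0 = 2.705 + 48.0 = 50.70 Ω
I = V / R_total = 69.0 / 50.70 = 1.361 A
Voltage across the parallel pair: V_p = I × R_p = 1.361 × 2.705 = 3.681 V
R_B sits across V_p; its power is V_p²/R.
P_R_B = (3.681)² / 3.30 = 4.106 W

4.11 W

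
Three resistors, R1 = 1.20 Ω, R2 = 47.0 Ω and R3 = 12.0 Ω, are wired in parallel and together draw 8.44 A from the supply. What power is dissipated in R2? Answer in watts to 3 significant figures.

Parallel branches share V, not I — compute V via R_eq, then use V²/R for the target branch.
1/R_eq = 1/1.20 + 1/47.0 + 1/12.0 ⇒ R_eq = 1.066 Ω
V = I_total × R_eq = 8.440 × 1.066 = 8.998 V
P_R2 = V² / R2 = (8.998)² / 47.0 = 1.723 W

1.72 W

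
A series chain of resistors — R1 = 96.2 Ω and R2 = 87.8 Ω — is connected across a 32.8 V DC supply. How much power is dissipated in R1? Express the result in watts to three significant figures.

3.06 W

In a series string the same current flows through every resistor — find that current, then P = I²R for the one we want.
R_total = 96.2 + 87.8 = 184.0 Ω
I = V / R_total = 32.8 / 184.0 = 0.1783 A
P_R1 = I² × R1 = (0.1783)² × 96.2 = 3.057 W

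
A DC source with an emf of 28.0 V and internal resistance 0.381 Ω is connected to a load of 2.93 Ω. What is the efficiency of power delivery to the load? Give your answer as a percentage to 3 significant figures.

88.5 %

Efficiency is P_load / P_total. With a series r and R sharing the same I, P = I²R for each, so η = R/(R+r).
η = R / (R + r) = 2.93 / (2.93 + 0.381) = 0.8849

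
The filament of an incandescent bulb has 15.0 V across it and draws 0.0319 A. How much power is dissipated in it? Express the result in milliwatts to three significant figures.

478 mW

With V and I both given, power follows immediately from P = V I.
P = 15.0 V × 0.03190 A = 0.4785 W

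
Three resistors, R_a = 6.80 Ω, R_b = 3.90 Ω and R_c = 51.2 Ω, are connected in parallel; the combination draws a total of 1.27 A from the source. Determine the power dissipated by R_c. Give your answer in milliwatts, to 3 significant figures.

176 mW

Only the total current is stated, so first find the parallel equivalent to get the voltage across the combination.
1/R_eq = 1/6.80 + 1/3.90 + 1/51.2 ⇒ R_eq = 2.364 Ω
V = I_total × R_eq = 1.270 × 2.364 = 3.002 V
P_R_c = V² / R_c = (3.002)² / 51.2 = 0.1761 W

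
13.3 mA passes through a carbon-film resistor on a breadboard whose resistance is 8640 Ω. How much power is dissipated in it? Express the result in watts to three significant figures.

Current and resistance are given, so P = I²R is the direct form.
P = (0.01330 A)² × 8640 Ω = 1.528 W

1.53 W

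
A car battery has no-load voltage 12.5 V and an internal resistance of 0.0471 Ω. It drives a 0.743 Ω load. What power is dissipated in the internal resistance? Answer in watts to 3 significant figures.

11.8 W

The internal resistance carries the same current as the load; P_int = I²r.
I = ε / (r + R) = 12.5 / (0.0471 + 0.743) = 15.82 A
P_int = I² r = (15.82)² × 0.0471 = 11.79 W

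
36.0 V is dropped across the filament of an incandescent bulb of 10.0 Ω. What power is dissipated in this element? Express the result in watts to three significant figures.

With V across and R both known, P = V²/R gives the dissipation directly.
P = (36.0 V)² / 10.0 Ω = 129.6 W

130 W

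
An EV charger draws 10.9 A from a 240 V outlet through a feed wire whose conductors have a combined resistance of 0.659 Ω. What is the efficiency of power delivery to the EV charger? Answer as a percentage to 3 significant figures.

97.0 %

The feed wire carries the full 10.9 A.
P_line = I² R_line = (10.90)² × 0.659 = 78.30 W
P_source = V I = 240 × 10.90 = 2616 W; P_load = 2538 W
η = P_load / P_source = 2538 / 2616 = 0.9701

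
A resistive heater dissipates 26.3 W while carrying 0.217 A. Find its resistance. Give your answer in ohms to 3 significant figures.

Rearranging the power relation for the two known quantities gives R = P / I².
R = 26.3 / (0.2170)² = 558.5 Ω

559 Ω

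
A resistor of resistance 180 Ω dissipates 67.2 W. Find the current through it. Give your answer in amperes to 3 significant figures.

0.611 A

From P = V I = I²R = V²/R, with the two given quantities we get I = √(P / R).
I = √(67.2 / 180) = 0.6110 A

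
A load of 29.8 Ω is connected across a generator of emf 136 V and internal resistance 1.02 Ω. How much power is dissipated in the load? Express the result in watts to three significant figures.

The internal resistance and the load are in series, so the same I flows through both; get I from ε/(r+R), then I²R for the load.
I = ε / (r + R) = 136 / (1.02 + 29.8) = 4.413 A
P_load = I² R = (4.413)² × 29.8 = 580.3 W

580 W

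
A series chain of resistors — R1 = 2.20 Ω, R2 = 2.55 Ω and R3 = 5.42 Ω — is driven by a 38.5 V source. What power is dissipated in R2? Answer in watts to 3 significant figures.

36.5 W

In a series string the same current flows through every resistor — find that current, then P = I²R for the one we want.
R_total = 2.20 + 2.55 + 5.42 = 10.17 Ω
I = V / R_total = 38.5 / 10.17 = 3.786 A
P_R2 = I² × R2 = (3.786)² × 2.55 = 36.54 W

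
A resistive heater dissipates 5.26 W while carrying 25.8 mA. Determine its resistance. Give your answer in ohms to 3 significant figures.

7900 Ω

From P = V I = I²R = V²/R, with the two given quantities we get R = P / I².
R = 5.26 / (0.02580)² = 7902 Ω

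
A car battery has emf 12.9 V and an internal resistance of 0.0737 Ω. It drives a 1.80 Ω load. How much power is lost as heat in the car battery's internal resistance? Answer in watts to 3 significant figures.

The internal resistance carries the same current as the load; P_int = I²r.
I = ε / (r + R) = 12.9 / (0.0737 + 1.80) = 6.885 A
P_int = I² r = (6.885)² × 0.0737 = 3.493 W

3.49 W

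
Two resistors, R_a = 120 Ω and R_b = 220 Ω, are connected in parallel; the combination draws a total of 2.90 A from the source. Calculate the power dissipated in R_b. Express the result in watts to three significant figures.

230 W

We need the common branch voltage; get it from I_total × R_eq, then P = V²/R for the branch.
1/R_eq = 1/120 + 1/220 ⇒ R_eq = 77.65 Ω
V = I_total × R_eq = 2.900 × 77.65 = 225.2 V
P_R_b = V² / R_b = (225.2)² / 220 = 230.5 W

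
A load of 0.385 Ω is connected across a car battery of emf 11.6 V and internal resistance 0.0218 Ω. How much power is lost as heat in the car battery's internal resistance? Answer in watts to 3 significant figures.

17.7 W

Internal loss is I²r, with I set by the total series resistance r+R.
I = ε / (r + R) = 11.6 / (0.0218 + 0.385) = 28.52 A
P_int = I² r = (28.52)² × 0.0218 = 17.73 W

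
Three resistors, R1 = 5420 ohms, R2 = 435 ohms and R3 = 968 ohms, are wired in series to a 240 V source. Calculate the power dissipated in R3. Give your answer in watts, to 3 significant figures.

The current is common to all series resistors; compute it, then apply P = I²R for the target.
R_total = 5420 + 435 + 968 = 6823 Ω
I = V / R_total = 240 / 6823 = 0.03518 A
P_R3 = I² × R3 = (0.03518)² × 968 = 1.198 W

1.20 W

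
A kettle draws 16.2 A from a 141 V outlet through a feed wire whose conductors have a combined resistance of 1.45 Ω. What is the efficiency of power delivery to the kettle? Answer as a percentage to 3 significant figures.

83.3 %

The feed wire carries the full 16.2 A.
P_line = I² R_line = (16.20)² × 1.45 = 380.5 W
P_source = V I = 141 × 16.20 = 2284 W; P_load = 1904 W
η = P_load / P_source = 1904 / 2284 = 0.8334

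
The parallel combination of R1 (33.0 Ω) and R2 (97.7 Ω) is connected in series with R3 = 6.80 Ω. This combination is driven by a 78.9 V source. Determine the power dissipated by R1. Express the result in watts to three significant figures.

116 W

Reduce the parallel combination to a single R_p; the circuit then becomes R_p in series with the remaining resistor.
R_p = (33.0×97.7)/(33.0+97.7) = 24.67 Ω
R_total = R_p + 6.80 = 24.67 + 6.80 = 31.47 Ω
I = V / R_total = 78.9 / 31.47 = 2.507 A
Voltage across the parallel pair: V_p = I × R_p = 2.507 × 24.67 = 61.85 V
R1 has V_p across it, so P = V_p²/R1.
P_R1 = (61.85)² / 33.0 = 115.9 W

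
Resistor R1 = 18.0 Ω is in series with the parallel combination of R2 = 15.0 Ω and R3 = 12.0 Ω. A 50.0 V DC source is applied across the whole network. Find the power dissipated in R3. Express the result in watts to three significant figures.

15.2 W

Reduce the parallel pair to R_p first; the network is then a simple series string.
R_p = (15.0×12.0)/(15.0+12.0) = 6.667 Ω
R_total = 18.0 + 6.667 = 24.67 Ω
I = V / R_total = 50.0 / 24.67 = 2.027 A
Voltage across the parallel pair: V_p = I × R_p = 2.027 × 6.667 = 13.51 V
R3 is across V_p, so use P = V²/R for that branch.
P_R3 = (13.51)² / 12.0 = 15.22 W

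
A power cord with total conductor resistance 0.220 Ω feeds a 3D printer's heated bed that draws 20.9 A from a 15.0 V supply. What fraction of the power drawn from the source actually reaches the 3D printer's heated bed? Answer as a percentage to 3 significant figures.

69.3 %

The power cord carries the full 20.9 A.
P_line = I² R_line = (20.90)² × 0.220 = 96.10 W
P_source = V I = 15.0 × 20.90 = 313.5 W; P_load = 217.4 W
η = P_load / P_source = 217.4 / 313.5 = 0.6935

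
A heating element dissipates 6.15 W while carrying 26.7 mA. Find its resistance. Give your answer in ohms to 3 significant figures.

Inverting the appropriate power form: R = P / I².
R = 6.15 / (0.02670)² = 8627 Ω

8630 Ω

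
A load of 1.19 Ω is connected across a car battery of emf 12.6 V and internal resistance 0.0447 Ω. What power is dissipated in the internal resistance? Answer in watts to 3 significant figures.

4.66 W

r is in series with the load, so it carries the full circuit current — the loss in it is I²r.
I = ε / (r + R) = 12.6 / (0.0447 + 1.19) = 10.20 A
P_int = I² r = (10.20)² × 0.0447 = 4.655 W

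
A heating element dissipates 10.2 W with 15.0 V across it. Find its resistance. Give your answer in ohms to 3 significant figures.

Inverting the appropriate power form: R = V² / P.
R = (15.0)² / 10.2 = 22.06 Ω

22.1 Ω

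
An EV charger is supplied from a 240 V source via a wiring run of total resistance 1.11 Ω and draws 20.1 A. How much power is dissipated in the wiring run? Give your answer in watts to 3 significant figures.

448 W

Line loss is just I²R for the cable — we know both I and R_line directly.
The wiring run carries the full 20.1 A.
P_line = I² R_line = (20.10)² × 1.11 = 448.5 W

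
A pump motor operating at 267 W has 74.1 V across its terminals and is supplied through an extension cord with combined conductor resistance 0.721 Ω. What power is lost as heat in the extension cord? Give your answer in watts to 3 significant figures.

The extension cord and load are in series, so the same current flows in both; the loss is I²R_line.
I = P / V = 267 / 74.1 = 3.603 A through the extension cord.
P_line = I² R_line = (3.603)² × 0.721 = 9.361 W

9.36 W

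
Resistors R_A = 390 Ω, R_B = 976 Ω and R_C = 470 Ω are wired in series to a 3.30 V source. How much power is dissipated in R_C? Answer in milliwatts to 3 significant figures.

1.52 mW

Since the resistors are in series they all carry the loop current I = V/R_total; the power in any one is I²R.
R_total = 390 + 976 + 470 = 1836 Ω
I = V / R_total = 3.30 / 1836 = 0.001797 A
P_R_C = I² × R_C = (0.001797)² × 470 = 0.001518 W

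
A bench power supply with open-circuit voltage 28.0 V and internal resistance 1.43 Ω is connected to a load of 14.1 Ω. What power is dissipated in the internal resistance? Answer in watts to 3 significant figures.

Internal loss is I²r, with I set by the total series resistance r+R.
I = ε / (r + R) = 28.0 / (1.43 + 14.1) = 1.803 A
P_int = I² r = (1.803)² × 1.43 = 4.648 W

4.65 W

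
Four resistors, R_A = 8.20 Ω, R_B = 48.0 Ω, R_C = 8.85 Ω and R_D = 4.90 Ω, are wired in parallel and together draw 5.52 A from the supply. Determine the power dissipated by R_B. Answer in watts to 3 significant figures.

We need the common branch voltage; get it from I_total × R_eq, then P = V²/R for the branch.
1/R_eq = 1/8.20 + 1/48.0 + 1/8.85 + 1/4.90 ⇒ R_eq = 2.175 Ω
V = I_total × R_eq = 5.520 × 2.175 = 12.00 V
P_R_B = V² / R_B = (12.00)² / 48.0 = 3.002 W

3.00 W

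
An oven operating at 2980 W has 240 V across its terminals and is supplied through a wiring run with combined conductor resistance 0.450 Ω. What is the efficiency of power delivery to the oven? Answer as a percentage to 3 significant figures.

I = P / V = 2980 / 240 = 12.42 A through the wiring run.
P_line = I² R_line = (12.42)² × 0.450 = 69.38 W
P_source = P_load + P_line = 2980 + 69.38 = 3049 W
η = P_load / P_source = 2980 / 3049 = 0.9772

97.7 %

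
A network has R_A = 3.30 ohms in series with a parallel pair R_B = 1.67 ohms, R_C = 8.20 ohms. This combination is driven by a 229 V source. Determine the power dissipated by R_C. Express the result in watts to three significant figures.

560 W

First combine the parallel branches into one equivalent R_p, then R_A + R_p is a series pair.
R_p = (1.67×8.20)/(1.67+8.20) = 1.387 Ω
R_total = 3.30 + 1.387 = 4.687 Ω
I = V / R_total = 229 / 4.687 = 48.85 A
Voltage across the parallel pair: V_p = I × R_p = 48.85 × 1.387 = 67.78 V
R_C sees V_p directly, so P = V_p² / R_C.
P_R_C = (67.78)² / 8.20 = 560.3 W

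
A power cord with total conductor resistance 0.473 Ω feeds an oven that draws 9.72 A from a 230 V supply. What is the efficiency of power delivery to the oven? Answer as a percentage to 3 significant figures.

98.0 %

The power cord carries the full 9.72 A.
P_line = I² R_line = (9.720)² × 0.473 = 44.69 W
P_source = V I = 230 × 9.720 = 2236 W; P_load = 2191 W
η = P_load / P_source = 2191 / 2236 = 0.9800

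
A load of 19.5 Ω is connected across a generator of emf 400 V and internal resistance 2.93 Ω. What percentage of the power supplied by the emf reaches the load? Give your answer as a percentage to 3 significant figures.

86.9 %

Efficiency is P_load / P_total. With a series r and R sharing the same I, P = I²R for each, so η = R/(R+r).
η = R / (R + r) = 19.5 / (19.5 + 2.93) = 0.8694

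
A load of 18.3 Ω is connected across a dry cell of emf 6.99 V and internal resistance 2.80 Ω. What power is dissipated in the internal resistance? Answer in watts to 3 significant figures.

0.307 W

The source's internal resistance is just another series element carrying I; its dissipation is I²r.
I = ε / (r + R) = 6.99 / (2.80 + 18.3) = 0.3313 A
P_int = I² r = (0.3313)² × 2.80 = 0.3073 W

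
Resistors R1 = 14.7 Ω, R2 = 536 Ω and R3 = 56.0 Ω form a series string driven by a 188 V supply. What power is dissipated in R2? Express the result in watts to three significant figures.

In a series string the same current flows through every resistor — find that current, then P = I²R for the one we want.
R_total = 14.7 + 536 + 56.0 = 606.7 Ω
I = V / R_total = 188 / 606.7 = 0.3099 A
P_R2 = I² × R2 = (0.3099)² × 536 = 51.47 W

51.5 W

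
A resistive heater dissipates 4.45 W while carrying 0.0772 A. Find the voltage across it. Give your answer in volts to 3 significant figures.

From P = V I = I²R = V²/R, with the two given quantities we get V = P / I.
V = 4.45 / 0.07720 = 57.64 V

57.6 V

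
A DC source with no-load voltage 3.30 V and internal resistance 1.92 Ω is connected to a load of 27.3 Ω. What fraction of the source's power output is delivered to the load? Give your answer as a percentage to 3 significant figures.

Efficiency is P_load / P_total. With a series r and R sharing the same I, P = I²R for each, so η = R/(R+r).
η = R / (R + r) = 27.3 / (27.3 + 1.92) = 0.9343

93.4 %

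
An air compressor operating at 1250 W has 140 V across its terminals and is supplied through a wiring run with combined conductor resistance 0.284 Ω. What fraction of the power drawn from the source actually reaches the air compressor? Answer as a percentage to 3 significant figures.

I = P / V = 1250 / 140 = 8.929 A through the wiring run.
P_line = I² R_line = (8.929)² × 0.284 = 22.64 W
P_source = P_load + P_line = 1250 + 22.64 = 1273 W
η = P_load / P_source = 1250 / 1273 = 0.9822

98.2 %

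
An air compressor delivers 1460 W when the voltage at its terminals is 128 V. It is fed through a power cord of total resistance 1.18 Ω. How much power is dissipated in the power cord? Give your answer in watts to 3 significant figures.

The power cord is a series resistance carrying the load current; its dissipation is I²R_line.
I = P / V = 1460 / 128 = 11.41 A through the power cord.
P_line = I² R_line = (11.41)² × 1.18 = 153.5 W

154 W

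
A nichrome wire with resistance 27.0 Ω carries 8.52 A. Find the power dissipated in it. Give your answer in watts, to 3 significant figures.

Knowing I and R, the power is just I²R — no need to find V first.
P = (8.520 A)² × 27.0 Ω = 1960 W

1960 W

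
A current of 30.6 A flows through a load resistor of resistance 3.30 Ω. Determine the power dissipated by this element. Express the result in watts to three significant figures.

3090 W

With I and R stated, P = I²R applies in one step.
P = (30.60 A)² × 3.30 Ω = 3090 W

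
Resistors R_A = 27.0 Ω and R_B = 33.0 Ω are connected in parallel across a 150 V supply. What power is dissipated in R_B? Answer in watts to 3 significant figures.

682 W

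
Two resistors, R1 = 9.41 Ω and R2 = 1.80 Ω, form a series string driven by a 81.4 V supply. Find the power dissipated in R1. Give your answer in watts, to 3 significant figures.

In a series string the same current flows through every resistor — find that current, then P = I²R for the one we want.
R_total = 9.41 + 1.80 = 11.21 Ω
I = V / R_total = 81.4 / 11.21 = 7.261 A
P_R1 = I² × R1 = (7.261)² × 9.41 = 496.2 W

496 W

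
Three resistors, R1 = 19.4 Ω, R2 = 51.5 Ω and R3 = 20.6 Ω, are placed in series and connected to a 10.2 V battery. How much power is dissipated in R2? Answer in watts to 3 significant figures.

In a series string the same current flows through every resistor — find that current, then P = I²R for the one we want.
R_total = 19.4 + 51.5 + 20.6 = 91.50 Ω
I = V / R_total = 10.2 / 91.50 = 0.1115 A
P_R2 = I² × R2 = (0.1115)² × 51.5 = 0.6400 W

0.640 W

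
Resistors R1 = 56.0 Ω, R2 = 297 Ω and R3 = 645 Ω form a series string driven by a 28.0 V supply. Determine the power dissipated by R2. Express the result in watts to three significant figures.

Every series element carries the same I. Get I from the total resistance, then P = I² × R2.
R_total = 56.0 + 297 + 645 = 998.0 Ω
I = V / R_total = 28.0 / 998.0 = 0.02806 A
P_R2 = I² × R2 = (0.02806)² × 297 = 0.2338 W

0.234 W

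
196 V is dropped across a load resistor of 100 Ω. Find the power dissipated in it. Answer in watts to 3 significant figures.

384 W

Voltage and resistance are given, so P = V²/R is the one-step route.
P = (196 V)² / 100 Ω = 384.2 W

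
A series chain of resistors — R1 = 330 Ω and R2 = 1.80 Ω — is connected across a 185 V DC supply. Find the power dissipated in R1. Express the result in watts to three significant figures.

Every series element carries the same I. Get I from the total resistance, then P = I² × R1.
R_total = 330 + 1.80 = 331.8 Ω
I = V / R_total = 185 / 331.8 = 0.5576 A
P_R1 = I² × R1 = (0.5576)² × 330 = 102.6 W

103 W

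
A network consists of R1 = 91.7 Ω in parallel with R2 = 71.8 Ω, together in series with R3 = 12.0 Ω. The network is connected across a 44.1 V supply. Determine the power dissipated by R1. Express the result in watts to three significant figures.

12.6 W

Combine R1 and R2 into their parallel equivalent first, reducing the network to two series resistors.
R_p = (91.7×71.8)/(91.7+71.8) = 40.27 Ω
R_total = R_p + 12.0 = 40.27 + 12.0 = 52.27 Ω
I = V / R_total = 44.1 / 52.27 = 0.8437 A
Voltage across the parallel pair: V_p = I × R_p = 0.8437 × 40.27 = 33.98 V
R1 sits across V_p; its power is V_p²/R.
P_R1 = (33.98)² / 91.7 = 12.59 W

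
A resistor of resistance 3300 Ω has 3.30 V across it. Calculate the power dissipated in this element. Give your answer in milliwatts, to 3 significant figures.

V and R are stated; P = V²/R avoids computing the current.
P = (3.30 V)² / 3300 Ω = 0.003300 W

3.30 mW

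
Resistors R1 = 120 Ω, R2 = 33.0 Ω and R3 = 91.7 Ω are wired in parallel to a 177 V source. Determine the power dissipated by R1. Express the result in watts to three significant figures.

261 W

Parallel branches share the same voltage; P = V²/R gives the branch power in one step.
P_R1 = V² / R1 = (177)² / 120 Ω = 261.1 W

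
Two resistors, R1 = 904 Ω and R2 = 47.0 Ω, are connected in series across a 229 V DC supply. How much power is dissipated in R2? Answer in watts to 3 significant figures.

2.73 W

Series elements share the same current, so find I first, then use P = I²R.
R_total = 904 + 47.0 = 951.0 Ω
I = V / R_total = 229 / 951.0 = 0.2408 A
P_R2 = I² × R2 = (0.2408)² × 47.0 = 2.725 W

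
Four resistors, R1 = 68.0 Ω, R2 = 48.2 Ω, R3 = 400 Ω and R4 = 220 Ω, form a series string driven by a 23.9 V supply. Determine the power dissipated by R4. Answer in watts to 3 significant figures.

0.232 W

Every series element carries the same I. Get I from the total resistance, then P = I² × R4.
R_total = 68.0 + 48.2 + 400 + 220 = 736.2 Ω
I = V / R_total = 23.9 / 736.2 = 0.03246 A
P_R4 = I² × R4 = (0.03246)² × 220 = 0.2319 W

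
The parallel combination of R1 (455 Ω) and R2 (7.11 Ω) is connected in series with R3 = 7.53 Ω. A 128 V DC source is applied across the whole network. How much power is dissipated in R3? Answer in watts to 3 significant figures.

Collapse the R1‖R2 pair into one equivalent R_p; then R_p and R3 form a series string.
R_p = (455×7.11)/(455+7.11) = 7.001 Ω
R_total = R_p + 7.53 = 7.001 + 7.53 = 14.53 Ω
I = V / R_total = 128 / 14.53 = 8.809 A
R3 carries the full series current, so P = I²R.
P_R3 = (8.809)² × 7.53 = 584.3 W

584 W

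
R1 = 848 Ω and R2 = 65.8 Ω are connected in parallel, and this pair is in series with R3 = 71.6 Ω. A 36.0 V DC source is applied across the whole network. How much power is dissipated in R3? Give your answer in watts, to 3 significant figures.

Collapse the R1‖R2 pair into one equivalent R_p; then R_p and R3 form a series string.
R_p = (848×65.8)/(848+65.8) = 61.06 Ω
R_total = R_p + 71.6 = 61.06 + 71.6 = 132.7 Ω
I = V / R_total = 36.0 / 132.7 = 0.2714 A
R3 is the series element, so its power is I²R.
P_R3 = (0.2714)² × 71.6 = 5.273 W

5.27 W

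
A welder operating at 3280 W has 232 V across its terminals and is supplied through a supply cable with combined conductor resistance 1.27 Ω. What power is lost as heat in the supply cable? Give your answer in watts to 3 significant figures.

The supply cable and load are in series, so the same current flows in both; the loss is I²R_line.
I = P / V = 3280 / 232 = 14.14 A through the supply cable.
P_line = I² R_line = (14.14)² × 1.27 = 253.8 W

254 W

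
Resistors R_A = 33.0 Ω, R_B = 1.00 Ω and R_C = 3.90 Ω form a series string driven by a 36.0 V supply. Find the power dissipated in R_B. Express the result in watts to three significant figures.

Since the resistors are in series they all carry the loop current I = V/R_total; the power in any one is I²R.
R_total = 33.0 + 1.00 + 3.90 = 37.90 Ω
I = V / R_total = 36.0 / 37.90 = 0.9499 A
P_R_B = I² × R_B = (0.9499)² × 1.00 = 0.9022 W

0.902 W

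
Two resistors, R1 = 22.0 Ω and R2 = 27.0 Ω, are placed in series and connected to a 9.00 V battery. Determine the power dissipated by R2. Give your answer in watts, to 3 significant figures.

0.911 W

In a series string the same current flows through every resistor — find that current, then P = I²R for the one we want.
R_total = 22.0 + 27.0 = 49.00 Ω
I = V / R_total = 9.00 / 49.00 = 0.1837 A
P_R2 = I² × R2 = (0.1837)² × 27.0 = 0.9109 W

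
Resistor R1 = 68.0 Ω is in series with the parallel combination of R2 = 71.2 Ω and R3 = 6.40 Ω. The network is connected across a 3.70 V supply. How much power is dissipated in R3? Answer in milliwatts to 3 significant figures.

First combine the parallel branches into one equivalent R_p, then R1 + R_p is a series pair.
R_p = (71.2×6.40)/(71.2+6.40) = 5.872 Ω
R_total = 68.0 + 5.872 = 73.87 Ω
I = V / R_total = 3.70 / 73.87 = 0.05009 A
Voltage across the parallel pair: V_p = I × R_p = 0.05009 × 5.872 = 0.2941 V
R3 is across V_p, so use P = V²/R for that branch.
P_R3 = (0.2941)² / 6.40 = 0.01352 W

13.5 mW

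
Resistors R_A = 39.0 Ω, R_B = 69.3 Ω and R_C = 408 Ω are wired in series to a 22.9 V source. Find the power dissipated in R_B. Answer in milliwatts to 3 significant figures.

Since the resistors are in series they all carry the loop current I = V/R_total; the power in any one is I²R.
R_total = 39.0 + 69.3 + 408 = 516.3 Ω
I = V / R_total = 22.9 / 516.3 = 0.04435 A
P_R_B = I² × R_B = (0.04435)² × 69.3 = 0.1363 W

136 mW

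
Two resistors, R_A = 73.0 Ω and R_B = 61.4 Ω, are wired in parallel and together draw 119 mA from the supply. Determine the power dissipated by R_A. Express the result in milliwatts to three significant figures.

The branches share the same voltage, but only the total current is given — find V from the equivalent resistance first.
1/R_eq = 1/73.0 + 1/61.4 ⇒ R_eq = 33.35 Ω
V = I_total × R_eq = 0.1190 × 33.35 = 3.969 V
P_R_A = V² / R_A = (3.969)² / 73.0 = 0.2158 W

216 mW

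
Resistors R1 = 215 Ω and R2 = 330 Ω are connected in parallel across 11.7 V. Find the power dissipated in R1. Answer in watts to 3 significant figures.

Each parallel branch sees the full supply voltage, so P = V²/R applies directly to the target branch.
P_R1 = V² / R1 = (11.7)² / 215 Ω = 0.6367 W

0.637 W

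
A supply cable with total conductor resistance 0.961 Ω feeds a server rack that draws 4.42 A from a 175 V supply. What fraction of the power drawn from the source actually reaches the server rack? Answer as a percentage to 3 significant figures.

97.6 %

The supply cable carries the full 4.42 A.
P_line = I² R_line = (4.420)² × 0.961 = 18.77 W
P_source = V I = 175 × 4.420 = 773.5 W; P_load = 754.7 W
η = P_load / P_source = 754.7 / 773.5 = 0.9757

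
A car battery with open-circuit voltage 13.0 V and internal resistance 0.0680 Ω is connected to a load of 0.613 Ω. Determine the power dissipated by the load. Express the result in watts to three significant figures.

With r and R in series, I = ε/(r+R); the load dissipates I²R.
I = ε / (r + R) = 13.0 / (0.0680 + 0.613) = 19.09 A
P_load = I² R = (19.09)² × 0.613 = 223.4 W

223 W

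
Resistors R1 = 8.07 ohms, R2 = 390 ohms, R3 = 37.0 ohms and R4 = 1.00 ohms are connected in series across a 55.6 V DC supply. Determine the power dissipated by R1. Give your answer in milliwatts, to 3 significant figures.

131 mW

Every series element carries the same I. Get I from the total resistance, then P = I² × R1.
R_total = 8.07 + 390 + 37.0 + 1.00 = 436.1 Ω
I = V / R_total = 55.6 / 436.1 = 0.1275 A
P_R1 = I² × R1 = (0.1275)² × 8.07 = 0.1312 W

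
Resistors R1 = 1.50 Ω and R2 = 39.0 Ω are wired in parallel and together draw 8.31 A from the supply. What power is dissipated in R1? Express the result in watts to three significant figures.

We need the common branch voltage; get it from I_total × R_eq, then P = V²/R for the branch.
1/R_eq = 1/1.50 + 1/39.0 ⇒ R_eq = 1.444 Ω
V = I_total × R_eq = 8.310 × 1.444 = 12.00 V
P_R1 = V² / R1 = (12.00)² / 1.50 = 96.05 W

96.1 W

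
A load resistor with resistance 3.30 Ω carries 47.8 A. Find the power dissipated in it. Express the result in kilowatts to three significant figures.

The current through and the resistance of the element are both given; use P = I²R.
P = (47.80 A)² × 3.30 Ω = 7540 W

7.54 kW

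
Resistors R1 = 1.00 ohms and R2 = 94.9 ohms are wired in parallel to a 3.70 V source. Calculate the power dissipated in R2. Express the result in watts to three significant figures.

0.144 W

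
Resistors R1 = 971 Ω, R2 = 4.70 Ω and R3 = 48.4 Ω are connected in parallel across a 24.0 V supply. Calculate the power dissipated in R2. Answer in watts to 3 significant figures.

123 W

Every branch has 24.0 V across it, so for R2 the power is simply V²/R.
P_R2 = V² / R2 = (24.0)² / 4.70 Ω = 122.6 W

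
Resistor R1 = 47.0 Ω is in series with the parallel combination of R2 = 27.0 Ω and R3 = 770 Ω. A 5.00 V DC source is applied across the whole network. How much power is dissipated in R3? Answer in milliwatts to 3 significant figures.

4.14 mW

Collapse R2‖R3 to a single equivalent, reducing the network to two series elements.
R_p = (27.0×770)/(27.0+770) = 26.09 Ω
R_total = 47.0 + 26.09 = 73.09 Ω
I = V / R_total = 5.00 / 73.09 = 0.06841 A
Voltage across the parallel pair: V_p = I × R_p = 0.06841 × 26.09 = 1.785 V
R3 sees V_p directly, so P = V_p² / R3.
P_R3 = (1.785)² / 770 = 0.004136 W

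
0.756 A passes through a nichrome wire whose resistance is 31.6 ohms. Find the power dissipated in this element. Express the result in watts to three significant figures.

Knowing I and R, the power is just I²R — no need to find V first.
P = (0.7560 A)² × 31.6 Ω = 18.06 W

18.1 W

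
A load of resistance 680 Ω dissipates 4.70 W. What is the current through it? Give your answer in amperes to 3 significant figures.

0.0831 A

The two known quantities fix the third via I = √(P / R).
I = √(4.70 / 680) = 0.08314 A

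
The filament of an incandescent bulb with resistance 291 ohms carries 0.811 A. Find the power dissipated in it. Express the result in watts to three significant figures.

191 W

With I and R stated, P = I²R applies in one step.
P = (0.8110 A)² × 291 Ω = 191.4 W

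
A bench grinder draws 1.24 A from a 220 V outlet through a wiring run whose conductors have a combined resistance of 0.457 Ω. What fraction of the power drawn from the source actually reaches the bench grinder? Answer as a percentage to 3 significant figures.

99.7 %

The wiring run carries the full 1.24 A.
P_line = I² R_line = (1.240)² × 0.457 = 0.7027 W
P_source = V I = 220 × 1.240 = 272.8 W; P_load = 272.1 W
η = P_load / P_source = 272.1 / 272.8 = 0.9974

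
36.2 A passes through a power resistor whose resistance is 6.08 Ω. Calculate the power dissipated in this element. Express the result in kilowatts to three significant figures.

7.97 kW

Knowing I and R, the power is just I²R — no need to find V first.
P = (36.20 A)² × 6.08 Ω = 7967 W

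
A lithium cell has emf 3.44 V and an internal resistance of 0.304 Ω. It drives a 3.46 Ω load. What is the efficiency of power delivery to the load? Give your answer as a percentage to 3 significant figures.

The source delivers εI, of which I²R reaches the load and I²r is lost; since I is common, η = R/(R+r).
η = R / (R + r) = 3.46 / (3.46 + 0.304) = 0.9192

91.9 %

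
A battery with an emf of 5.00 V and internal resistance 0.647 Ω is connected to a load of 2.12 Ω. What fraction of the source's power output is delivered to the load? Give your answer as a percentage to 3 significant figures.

76.6 %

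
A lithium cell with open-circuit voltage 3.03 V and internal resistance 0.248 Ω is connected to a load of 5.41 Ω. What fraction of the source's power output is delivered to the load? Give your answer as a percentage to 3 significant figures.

95.6 %

The source delivers εI, of which I²R reaches the load and I²r is lost; since I is common, η = R/(R+r).
η = R / (R + r) = 5.41 / (5.41 + 0.248) = 0.9562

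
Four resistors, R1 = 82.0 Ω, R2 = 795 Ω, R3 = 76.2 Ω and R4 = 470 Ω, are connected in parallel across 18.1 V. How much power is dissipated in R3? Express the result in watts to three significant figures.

R3 sits directly across the source, so P = V²/R with V = 18.1 V.
P_R3 = V² / R3 = (18.1)² / 76.2 Ω = 4.299 W

4.30 W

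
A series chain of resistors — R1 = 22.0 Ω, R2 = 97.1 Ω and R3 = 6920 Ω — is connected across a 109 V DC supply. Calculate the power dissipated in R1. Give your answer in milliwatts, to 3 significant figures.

5.28 mW

Since the resistors are in series they all carry the loop current I = V/R_total; the power in any one is I²R.
R_total = 22.0 + 97.1 + 6920 = 7039 Ω
I = V / R_total = 109 / 7039 = 0.01548 A
P_R1 = I² × R1 = (0.01548)² × 22.0 = 0.005275 W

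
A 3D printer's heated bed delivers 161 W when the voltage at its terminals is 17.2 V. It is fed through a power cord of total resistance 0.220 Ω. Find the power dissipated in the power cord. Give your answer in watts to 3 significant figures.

The power cord and load are in series, so the same current flows in both; the loss is I²R_line.
I = P / V = 161 / 17.2 = 9.360 A through the power cord.
P_line = I² R_line = (9.360)² × 0.220 = 19.28 W

19.3 W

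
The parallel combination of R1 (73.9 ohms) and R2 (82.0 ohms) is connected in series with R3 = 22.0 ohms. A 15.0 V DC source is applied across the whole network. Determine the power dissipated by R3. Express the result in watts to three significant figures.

1.34 W

First find R_p for the parallel pair, then treat R_p + R3 as a series loop.
R_p = (73.9×82.0)/(73.9+82.0) = 38.87 Ω
R_total = R_p + 22.0 = 38.87 + 22.0 = 60.87 Ω
I = V / R_total = 15.0 / 60.87 = 0.2464 A
R3 is the series element, so its power is I²R.
P_R3 = (0.2464)² × 22.0 = 1.336 W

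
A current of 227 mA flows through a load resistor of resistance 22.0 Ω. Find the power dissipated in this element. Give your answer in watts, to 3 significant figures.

With I and R stated, P = I²R applies in one step.
P = (0.2270 A)² × 22.0 Ω = 1.134 W

1.13 W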